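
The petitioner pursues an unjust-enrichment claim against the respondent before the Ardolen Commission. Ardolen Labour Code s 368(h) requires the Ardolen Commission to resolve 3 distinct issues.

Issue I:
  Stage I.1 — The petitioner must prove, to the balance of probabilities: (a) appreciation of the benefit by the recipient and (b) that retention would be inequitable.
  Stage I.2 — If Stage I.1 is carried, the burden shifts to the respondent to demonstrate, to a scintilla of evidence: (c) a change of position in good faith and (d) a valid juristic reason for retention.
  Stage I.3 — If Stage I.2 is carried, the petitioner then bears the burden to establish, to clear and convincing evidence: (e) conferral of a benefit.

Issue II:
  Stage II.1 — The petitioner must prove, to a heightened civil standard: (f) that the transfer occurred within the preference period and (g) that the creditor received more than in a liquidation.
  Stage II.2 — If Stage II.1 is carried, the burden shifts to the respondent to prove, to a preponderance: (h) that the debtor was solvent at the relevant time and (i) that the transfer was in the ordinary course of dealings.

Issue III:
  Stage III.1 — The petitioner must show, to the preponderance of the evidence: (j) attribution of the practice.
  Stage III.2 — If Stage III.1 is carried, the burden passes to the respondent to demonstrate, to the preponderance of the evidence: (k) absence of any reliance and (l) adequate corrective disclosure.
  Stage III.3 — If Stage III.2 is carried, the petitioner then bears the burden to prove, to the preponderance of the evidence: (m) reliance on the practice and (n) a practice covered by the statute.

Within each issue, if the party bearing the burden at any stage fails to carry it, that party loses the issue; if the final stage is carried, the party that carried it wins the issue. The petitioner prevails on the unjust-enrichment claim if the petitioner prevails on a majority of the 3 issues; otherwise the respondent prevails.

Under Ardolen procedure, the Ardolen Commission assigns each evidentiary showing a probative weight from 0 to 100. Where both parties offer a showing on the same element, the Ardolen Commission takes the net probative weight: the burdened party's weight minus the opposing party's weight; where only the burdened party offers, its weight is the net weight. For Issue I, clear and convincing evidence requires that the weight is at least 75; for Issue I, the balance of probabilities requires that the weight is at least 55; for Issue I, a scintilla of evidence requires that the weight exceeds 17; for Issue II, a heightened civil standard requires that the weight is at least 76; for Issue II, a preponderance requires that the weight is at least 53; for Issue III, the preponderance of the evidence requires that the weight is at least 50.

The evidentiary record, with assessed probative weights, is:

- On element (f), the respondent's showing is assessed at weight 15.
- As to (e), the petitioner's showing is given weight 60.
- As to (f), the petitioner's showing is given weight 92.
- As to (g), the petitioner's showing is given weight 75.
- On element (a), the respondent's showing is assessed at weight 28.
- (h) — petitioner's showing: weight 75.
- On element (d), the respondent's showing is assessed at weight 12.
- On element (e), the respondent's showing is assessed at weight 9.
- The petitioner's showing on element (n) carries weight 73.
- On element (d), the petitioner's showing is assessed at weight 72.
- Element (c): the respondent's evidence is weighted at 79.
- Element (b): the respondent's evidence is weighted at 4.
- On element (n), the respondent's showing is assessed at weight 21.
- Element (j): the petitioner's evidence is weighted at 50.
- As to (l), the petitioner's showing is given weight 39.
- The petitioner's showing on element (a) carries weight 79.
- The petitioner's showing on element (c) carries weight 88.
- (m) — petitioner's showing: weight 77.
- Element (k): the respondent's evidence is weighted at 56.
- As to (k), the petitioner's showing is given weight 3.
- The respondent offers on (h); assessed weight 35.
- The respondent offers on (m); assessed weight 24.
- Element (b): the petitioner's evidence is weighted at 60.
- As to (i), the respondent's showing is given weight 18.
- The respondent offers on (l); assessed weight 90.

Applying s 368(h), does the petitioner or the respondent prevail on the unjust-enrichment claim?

respondent

— Issue I —
Stage I.1 — burden on petitioner; standard: the balance of probabilities (weight is at least 55).
    (a): 79 − 28 = 51 < 55 [not met]
    (b): 60 − 4 = 56 ≥ 55 [met]
  The petitioner does not carry Stage I.1.
The respondent prevails on this issue.
— Issue II —
Stage II.1 (petitioner, a heightened civil standard, weight is at least 76): (f) net 92−15=77 ≥ 76 — meets; (g) 75 < 76 — fails.
  Not every element is met, so the petitioner fails to carry Stage II.1.
The respondent prevails on this issue.
— Issue III —
At Stage III.1 the petitioner must meet the preponderance of the evidence (weight is at least 50): on (j) the weight is 50, ≥ 50, so (j) meets the standard.
  All elements met. The burden passes to the respondent.
At Stage III.2 the respondent must meet the preponderance of the evidence (weight is at least 50): on (k) the weight is 56 less the opposing 3 gives net 53, which does reach 50, so (k) meets the standard; on (l) the weight is 90 less the opposing 39 gives net 51, ≥ 50, so (l) meets the standard.
  The respondent carries Stage III.2; the petitioner now bears the burden.
At Stage III.3 the petitioner must meet the preponderance of the evidence (weight is at least 50): on (m) the weight is 77 less the opposing 24 gives net 53, which does reach 50, so (m) meets the standard; on (n) the weight is 73 less the opposing 21 gives net 52, ≥ 50, so (n) meets the standard.
  Stage III.3 carried; the final stage is satisfied.
All stages carried — the petitioner prevails on this issue.
Per-issue: Issue I → respondent; Issue II → respondent; Issue III → petitioner. The petitioner must prevail on a majority of issues; overall, the respondent prevails.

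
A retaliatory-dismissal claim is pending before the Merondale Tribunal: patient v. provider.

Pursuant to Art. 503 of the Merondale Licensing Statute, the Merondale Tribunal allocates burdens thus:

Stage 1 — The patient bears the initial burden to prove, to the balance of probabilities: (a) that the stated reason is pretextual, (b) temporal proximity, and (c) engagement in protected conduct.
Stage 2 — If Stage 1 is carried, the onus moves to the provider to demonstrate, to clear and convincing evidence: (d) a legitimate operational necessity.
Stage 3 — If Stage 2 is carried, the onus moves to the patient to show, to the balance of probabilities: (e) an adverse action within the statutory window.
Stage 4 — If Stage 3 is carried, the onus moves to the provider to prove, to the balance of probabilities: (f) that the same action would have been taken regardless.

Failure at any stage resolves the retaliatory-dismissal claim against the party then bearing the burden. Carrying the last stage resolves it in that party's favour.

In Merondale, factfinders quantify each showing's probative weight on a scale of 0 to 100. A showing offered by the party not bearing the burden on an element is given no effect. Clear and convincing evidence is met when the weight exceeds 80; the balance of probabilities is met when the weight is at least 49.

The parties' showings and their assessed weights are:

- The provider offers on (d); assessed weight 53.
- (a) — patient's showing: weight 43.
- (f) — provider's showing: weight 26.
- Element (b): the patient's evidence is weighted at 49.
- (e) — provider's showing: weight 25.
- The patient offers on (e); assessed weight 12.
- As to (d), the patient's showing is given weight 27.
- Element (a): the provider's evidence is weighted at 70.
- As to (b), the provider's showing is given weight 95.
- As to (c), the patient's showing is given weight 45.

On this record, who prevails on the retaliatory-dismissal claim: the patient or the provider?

provider

Stage 1 — burden on patient; standard: the balance of probabilities (weight is at least 49).
    (a): 43 (provider's 70 disregarded) < 49 [not met]
    (b): 49 (provider's 95 disregarded) ≥ 49 [met]
    (c): 45 < 49 [not met]
  The patient does not carry Stage 1.
The analysis ends at Stage 1; the provider prevails.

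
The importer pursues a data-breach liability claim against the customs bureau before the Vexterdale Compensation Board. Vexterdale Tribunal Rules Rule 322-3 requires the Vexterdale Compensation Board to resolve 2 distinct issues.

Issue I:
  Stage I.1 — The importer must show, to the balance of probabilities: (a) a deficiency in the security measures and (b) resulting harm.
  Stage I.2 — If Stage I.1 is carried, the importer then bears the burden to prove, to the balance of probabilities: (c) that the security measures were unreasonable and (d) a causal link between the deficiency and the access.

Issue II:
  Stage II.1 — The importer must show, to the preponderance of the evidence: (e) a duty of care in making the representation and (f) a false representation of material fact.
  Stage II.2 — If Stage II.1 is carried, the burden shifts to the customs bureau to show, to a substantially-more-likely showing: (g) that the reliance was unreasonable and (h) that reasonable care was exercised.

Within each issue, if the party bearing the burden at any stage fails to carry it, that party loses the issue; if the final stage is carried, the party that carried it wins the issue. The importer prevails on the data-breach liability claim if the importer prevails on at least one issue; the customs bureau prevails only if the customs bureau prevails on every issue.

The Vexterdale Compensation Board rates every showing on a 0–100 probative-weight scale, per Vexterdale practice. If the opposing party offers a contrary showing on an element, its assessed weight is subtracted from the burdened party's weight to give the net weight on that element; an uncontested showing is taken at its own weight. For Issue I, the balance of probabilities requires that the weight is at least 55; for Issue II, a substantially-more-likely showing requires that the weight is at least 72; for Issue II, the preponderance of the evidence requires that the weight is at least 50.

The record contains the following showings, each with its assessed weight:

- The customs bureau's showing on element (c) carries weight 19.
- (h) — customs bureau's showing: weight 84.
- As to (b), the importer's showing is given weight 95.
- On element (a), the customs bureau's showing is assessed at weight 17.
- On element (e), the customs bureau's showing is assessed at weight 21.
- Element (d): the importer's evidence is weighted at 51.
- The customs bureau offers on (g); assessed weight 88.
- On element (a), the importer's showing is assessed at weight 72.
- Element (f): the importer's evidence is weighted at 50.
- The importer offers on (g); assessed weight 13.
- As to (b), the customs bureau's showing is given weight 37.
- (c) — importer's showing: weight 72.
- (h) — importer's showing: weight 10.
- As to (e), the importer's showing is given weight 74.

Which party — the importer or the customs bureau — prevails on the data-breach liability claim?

— Issue I —
At Stage I.1 the importer must meet the balance of probabilities (weight is at least 55): on (a) the weight is 72 less the opposing 17 gives net 55, which does reach 55, so (a) meets the standard; on (b) the weight is 95 less the opposing 37 gives net 58, which does reach 55, so (b) meets the standard.
  Stage I.1 is satisfied; the importer continues to bear the burden.
At Stage I.2 the importer must meet the balance of probabilities (weight is at least 55): on (c) the weight is 72 less the opposing 19 gives net 53, < 55, so (c) does not meet the standard; on (d) the weight is 51, which does not reach 55, so (d) does not meet the standard.
  The importer does not carry Stage I.2.
So the customs bureau prevails on this issue.
— Issue II —
Stage II.1 — burden on importer; standard: the preponderance of the evidence (weight is at least 50).
    (e): 74 − 21 = 53 ≥ 50 [met]
    (f): 50 ≥ 50 [met]
  Stage II.1 carried; the burden shifts to the customs bureau.
Stage II.2 — burden on customs bureau; standard: a substantially-more-likely showing (weight is at least 72).
    (g): 88 − 13 = 75 ≥ 72 [met]
    (h): 84 − 10 = 74 ≥ 72 [met]
  Stage II.2 carried; the final stage is satisfied.
With every stage satisfied, the customs bureau prevails on this issue.
Per-issue: Issue I → customs bureau; Issue II → customs bureau. The importer must prevail on at least one issue; overall, the customs bureau prevails.

customs bureau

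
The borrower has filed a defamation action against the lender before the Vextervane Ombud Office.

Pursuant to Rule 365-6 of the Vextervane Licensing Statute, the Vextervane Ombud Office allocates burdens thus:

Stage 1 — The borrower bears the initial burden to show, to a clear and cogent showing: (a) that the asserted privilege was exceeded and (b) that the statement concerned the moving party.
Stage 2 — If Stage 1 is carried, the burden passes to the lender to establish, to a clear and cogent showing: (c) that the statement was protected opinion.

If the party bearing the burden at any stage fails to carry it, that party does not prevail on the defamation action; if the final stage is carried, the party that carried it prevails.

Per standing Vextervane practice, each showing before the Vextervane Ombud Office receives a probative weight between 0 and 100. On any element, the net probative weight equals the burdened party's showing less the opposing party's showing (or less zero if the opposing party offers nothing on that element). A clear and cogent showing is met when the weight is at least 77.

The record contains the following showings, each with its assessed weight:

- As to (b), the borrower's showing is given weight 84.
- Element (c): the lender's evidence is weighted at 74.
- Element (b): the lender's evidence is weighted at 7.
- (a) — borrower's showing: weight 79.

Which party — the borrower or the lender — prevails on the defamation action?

borrower

Stage 1 (borrower, a clear and cogent showing, weight is at least 77): (a) 79 ≥ 77 — meets; (b) net 84−7=77 ≥ 77 — meets.
  The borrower carries Stage 1; the lender now bears the burden.
Stage 2 (lender, a clear and cogent showing, weight is at least 77): (c) 74 < 77 — fails.
  Not every element is met, so the lender fails to carry Stage 2.
The analysis ends at Stage 2; the borrower prevails.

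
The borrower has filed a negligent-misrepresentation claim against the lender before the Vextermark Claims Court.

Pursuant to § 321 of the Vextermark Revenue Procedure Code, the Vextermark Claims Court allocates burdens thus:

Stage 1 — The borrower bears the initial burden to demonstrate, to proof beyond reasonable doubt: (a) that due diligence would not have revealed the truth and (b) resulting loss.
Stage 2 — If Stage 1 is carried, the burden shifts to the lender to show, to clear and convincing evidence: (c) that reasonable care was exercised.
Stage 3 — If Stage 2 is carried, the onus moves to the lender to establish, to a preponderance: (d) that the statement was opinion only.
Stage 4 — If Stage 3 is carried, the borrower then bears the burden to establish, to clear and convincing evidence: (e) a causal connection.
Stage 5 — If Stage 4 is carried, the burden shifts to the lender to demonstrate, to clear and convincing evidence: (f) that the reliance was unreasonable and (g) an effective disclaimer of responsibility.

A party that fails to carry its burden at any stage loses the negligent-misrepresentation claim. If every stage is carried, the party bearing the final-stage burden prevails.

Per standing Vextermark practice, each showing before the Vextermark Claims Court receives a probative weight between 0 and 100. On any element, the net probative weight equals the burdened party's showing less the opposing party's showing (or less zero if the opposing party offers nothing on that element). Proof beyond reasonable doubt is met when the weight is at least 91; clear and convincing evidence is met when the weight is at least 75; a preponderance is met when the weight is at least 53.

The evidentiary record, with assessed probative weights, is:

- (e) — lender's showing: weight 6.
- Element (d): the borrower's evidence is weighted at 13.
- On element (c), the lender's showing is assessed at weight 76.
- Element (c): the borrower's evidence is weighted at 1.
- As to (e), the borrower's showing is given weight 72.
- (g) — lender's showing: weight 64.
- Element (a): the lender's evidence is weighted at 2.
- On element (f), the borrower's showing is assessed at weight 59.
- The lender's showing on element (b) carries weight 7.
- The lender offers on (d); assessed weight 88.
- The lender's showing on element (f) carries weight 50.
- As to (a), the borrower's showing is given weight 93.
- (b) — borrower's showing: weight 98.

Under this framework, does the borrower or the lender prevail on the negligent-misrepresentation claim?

At Stage 1 the borrower must meet proof beyond reasonable doubt (weight is at least 91): on (a) the weight is 93 less the opposing 2 gives net 91, which does reach 91, so (a) meets the standard; on (b) the weight is 98 less the opposing 7 gives net 91, ≥ 91, so (b) meets the standard.
  Stage 1 carried; the burden shifts to the lender.
At Stage 2 the lender must meet clear and convincing evidence (weight is at least 75): on (c) the weight is 76 less the opposing 1 gives net 75, which does reach 75, so (c) meets the standard.
  Stage 2 is satisfied; the lender continues to bear the burden.
At Stage 3 the lender must meet a preponderance (weight is at least 53): on (d) the weight is 88 less the opposing 13 gives net 75, which does reach 53, so (d) meets the standard.
  Stage 3 carried; the burden shifts to the borrower.
At Stage 4 the borrower must meet clear and convincing evidence (weight is at least 75): on (e) the weight is 72 less the opposing 6 gives net 66, < 75, so (e) does not meet the standard.
  Stage 4 not carried; the borrower fails its burden.
The lender prevails.

lender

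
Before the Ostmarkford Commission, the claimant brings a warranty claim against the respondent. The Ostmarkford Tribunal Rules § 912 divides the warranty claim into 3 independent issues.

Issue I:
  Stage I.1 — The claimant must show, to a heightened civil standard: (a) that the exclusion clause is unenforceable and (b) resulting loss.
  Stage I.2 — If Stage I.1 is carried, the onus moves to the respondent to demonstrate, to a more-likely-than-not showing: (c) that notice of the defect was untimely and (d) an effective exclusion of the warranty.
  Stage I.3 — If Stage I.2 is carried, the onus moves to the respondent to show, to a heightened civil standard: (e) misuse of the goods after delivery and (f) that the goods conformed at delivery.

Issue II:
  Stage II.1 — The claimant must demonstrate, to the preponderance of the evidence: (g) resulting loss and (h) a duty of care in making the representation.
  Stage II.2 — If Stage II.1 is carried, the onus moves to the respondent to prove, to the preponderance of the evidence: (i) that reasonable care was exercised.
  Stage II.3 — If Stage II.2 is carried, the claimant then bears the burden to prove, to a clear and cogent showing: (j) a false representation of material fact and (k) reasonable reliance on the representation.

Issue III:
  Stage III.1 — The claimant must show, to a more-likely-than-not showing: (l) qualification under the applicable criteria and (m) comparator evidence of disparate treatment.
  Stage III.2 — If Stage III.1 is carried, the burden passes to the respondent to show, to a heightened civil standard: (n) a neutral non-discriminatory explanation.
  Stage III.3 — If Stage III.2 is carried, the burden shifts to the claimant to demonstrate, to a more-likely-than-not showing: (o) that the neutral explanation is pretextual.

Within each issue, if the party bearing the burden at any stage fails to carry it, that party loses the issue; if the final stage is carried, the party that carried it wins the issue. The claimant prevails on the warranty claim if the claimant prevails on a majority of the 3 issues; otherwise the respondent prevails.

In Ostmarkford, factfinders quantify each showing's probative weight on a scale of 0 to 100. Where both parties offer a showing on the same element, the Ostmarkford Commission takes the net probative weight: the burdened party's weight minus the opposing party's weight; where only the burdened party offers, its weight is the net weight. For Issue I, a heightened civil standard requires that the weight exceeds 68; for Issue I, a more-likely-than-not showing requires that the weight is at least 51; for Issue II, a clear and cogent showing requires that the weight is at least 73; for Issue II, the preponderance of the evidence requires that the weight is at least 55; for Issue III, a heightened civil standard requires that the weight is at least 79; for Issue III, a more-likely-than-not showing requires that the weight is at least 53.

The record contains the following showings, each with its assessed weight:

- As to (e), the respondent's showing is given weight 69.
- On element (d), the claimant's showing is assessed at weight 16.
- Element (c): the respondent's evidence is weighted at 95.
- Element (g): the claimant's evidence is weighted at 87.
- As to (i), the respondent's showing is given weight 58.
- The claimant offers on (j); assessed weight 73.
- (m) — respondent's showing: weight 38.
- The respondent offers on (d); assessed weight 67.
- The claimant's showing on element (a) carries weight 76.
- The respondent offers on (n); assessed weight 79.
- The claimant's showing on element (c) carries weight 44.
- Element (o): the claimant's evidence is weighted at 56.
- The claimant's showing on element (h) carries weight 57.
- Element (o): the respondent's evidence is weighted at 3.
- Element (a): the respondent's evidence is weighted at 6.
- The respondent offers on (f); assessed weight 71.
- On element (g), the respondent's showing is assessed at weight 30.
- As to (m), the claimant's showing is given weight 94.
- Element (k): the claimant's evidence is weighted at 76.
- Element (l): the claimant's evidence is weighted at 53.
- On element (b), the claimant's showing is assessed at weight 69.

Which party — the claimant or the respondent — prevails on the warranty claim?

claimant

— Issue I —
Stage I.1 — burden on claimant; standard: a heightened civil standard (weight exceeds 68).
    (a): 76 − 6 = 70 > 68 [met]
    (b): 69 > 68 [met]
  Stage I.1 carried; the burden shifts to the respondent.
Stage I.2 — burden on respondent; standard: a more-likely-than-not showing (weight is at least 51).
    (c): 95 − 44 = 51 ≥ 51 [met]
    (d): 67 − 16 = 51 ≥ 51 [met]
  Stage I.2 carried; the burden remains with the respondent.
Stage I.3 — burden on respondent; standard: a heightened civil standard (weight exceeds 68).
    (e): 69 > 68 [met]
    (f): 71 > 68 [met]
  The respondent carries the last stage.
Every stage carried; the respondent prevails on this issue.
— Issue II —
Stage II.1 (claimant, the preponderance of the evidence, weight is at least 55): (g) net 87−30=57 ≥ 55 — meets; (h) 57 ≥ 55 — meets.
  The claimant carries Stage II.1; the respondent now bears the burden.
Stage II.2 (respondent, the preponderance of the evidence, weight is at least 55): (i) 58 ≥ 55 — meets.
  Stage II.2 carried; the burden shifts to the claimant.
Stage II.3 (claimant, a clear and cogent showing, weight is at least 73): (j) 73 ≥ 73 — meets; (k) 76 ≥ 73 — meets.
  Stage II.3 carried; the final stage is satisfied.
All stages carried — the claimant prevails on this issue.
— Issue III —
Stage III.1 (claimant, a more-likely-than-not showing, weight is at least 53): (l) 53 ≥ 53 — meets; (m) net 94−38=56 ≥ 53 — meets.
  The claimant carries Stage III.1; the respondent now bears the burden.
Stage III.2 (respondent, a heightened civil standard, weight is at least 79): (n) 79 ≥ 79 — meets.
  All elements met. The burden passes to the claimant.
Stage III.3 (claimant, a more-likely-than-not showing, weight is at least 53): (o) net 56−3=53 ≥ 53 — meets.
  Stage III.3 carried; the final stage is satisfied.
Every stage carried; the claimant prevails on this issue.
Per-issue: Issue I → respondent; Issue II → claimant; Issue III → claimant. The claimant must prevail on a majority of issues; overall, the claimant prevails.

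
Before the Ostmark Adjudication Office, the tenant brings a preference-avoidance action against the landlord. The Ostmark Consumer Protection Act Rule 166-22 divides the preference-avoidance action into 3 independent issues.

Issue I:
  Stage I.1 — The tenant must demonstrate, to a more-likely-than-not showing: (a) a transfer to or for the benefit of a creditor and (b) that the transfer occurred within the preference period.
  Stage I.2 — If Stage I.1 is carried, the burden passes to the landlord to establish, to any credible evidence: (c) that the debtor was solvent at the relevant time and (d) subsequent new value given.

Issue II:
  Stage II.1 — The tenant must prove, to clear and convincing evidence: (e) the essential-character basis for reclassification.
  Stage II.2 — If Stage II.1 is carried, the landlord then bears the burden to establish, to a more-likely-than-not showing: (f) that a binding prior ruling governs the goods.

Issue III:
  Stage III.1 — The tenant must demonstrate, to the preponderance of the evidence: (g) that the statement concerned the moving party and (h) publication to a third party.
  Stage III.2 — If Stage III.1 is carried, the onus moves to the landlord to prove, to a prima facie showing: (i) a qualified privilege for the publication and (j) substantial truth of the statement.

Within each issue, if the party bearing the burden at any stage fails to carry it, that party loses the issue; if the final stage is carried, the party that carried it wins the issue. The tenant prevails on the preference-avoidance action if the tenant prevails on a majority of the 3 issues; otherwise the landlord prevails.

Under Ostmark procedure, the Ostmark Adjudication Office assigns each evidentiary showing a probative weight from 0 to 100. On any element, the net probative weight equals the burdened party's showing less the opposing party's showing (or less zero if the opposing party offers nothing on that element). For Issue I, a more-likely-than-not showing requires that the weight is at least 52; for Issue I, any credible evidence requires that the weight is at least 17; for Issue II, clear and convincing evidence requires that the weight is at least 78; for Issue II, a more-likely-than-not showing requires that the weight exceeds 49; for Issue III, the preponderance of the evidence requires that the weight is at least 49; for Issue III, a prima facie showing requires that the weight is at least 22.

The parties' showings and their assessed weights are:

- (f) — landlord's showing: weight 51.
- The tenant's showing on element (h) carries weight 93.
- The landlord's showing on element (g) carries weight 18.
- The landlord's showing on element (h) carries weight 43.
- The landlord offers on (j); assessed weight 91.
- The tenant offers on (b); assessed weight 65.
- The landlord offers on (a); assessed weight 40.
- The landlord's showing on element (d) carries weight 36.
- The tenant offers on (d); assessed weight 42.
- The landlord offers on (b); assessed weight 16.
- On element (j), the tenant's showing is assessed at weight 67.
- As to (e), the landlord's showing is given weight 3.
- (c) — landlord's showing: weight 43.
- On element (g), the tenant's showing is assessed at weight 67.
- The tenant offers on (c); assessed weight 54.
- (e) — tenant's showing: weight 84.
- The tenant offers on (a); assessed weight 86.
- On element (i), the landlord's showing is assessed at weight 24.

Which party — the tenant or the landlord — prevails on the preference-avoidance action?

— Issue I —
At Stage I.1 the tenant must meet a more-likely-than-not showing (weight is at least 52): on (a) the weight is 86 less the opposing 40 gives net 46, which does not reach 52, so (a) does not meet the standard; on (b) the weight is 65 less the opposing 16 gives net 49, which does not reach 52, so (b) does not meet the standard.
  The tenant does not carry Stage I.1.
The landlord prevails on this issue.
— Issue II —
Stage II.1 (tenant, clear and convincing evidence, weight is at least 78): (e) net 84−3=81 ≥ 78 — meets.
  Stage II.1 is satisfied; the onus moves to the landlord.
Stage II.2 (landlord, a more-likely-than-not showing, weight exceeds 49): (f) 51 > 49 — meets.
  Stage II.2 carried; the final stage is satisfied.
Every stage carried; the landlord prevails on this issue.
— Issue III —
Stage III.1 — burden on tenant; standard: the preponderance of the evidence (weight is at least 49).
    (g): 67 − 18 = 49 ≥ 49 [met]
    (h): 93 − 43 = 50 ≥ 49 [met]
  All elements met. The burden passes to the landlord.
Stage III.2 — burden on landlord; standard: a prima facie showing (weight is at least 22).
    (i): 24 ≥ 22 [met]
    (j): 91 − 67 = 24 ≥ 22 [met]
  Stage III.2 carried; the final stage is satisfied.
Every stage carried; the landlord prevails on this issue.
Per-issue: Issue I → landlord; Issue II → landlord; Issue III → landlord. The tenant must prevail on a majority of issues; overall, the landlord prevails.

landlord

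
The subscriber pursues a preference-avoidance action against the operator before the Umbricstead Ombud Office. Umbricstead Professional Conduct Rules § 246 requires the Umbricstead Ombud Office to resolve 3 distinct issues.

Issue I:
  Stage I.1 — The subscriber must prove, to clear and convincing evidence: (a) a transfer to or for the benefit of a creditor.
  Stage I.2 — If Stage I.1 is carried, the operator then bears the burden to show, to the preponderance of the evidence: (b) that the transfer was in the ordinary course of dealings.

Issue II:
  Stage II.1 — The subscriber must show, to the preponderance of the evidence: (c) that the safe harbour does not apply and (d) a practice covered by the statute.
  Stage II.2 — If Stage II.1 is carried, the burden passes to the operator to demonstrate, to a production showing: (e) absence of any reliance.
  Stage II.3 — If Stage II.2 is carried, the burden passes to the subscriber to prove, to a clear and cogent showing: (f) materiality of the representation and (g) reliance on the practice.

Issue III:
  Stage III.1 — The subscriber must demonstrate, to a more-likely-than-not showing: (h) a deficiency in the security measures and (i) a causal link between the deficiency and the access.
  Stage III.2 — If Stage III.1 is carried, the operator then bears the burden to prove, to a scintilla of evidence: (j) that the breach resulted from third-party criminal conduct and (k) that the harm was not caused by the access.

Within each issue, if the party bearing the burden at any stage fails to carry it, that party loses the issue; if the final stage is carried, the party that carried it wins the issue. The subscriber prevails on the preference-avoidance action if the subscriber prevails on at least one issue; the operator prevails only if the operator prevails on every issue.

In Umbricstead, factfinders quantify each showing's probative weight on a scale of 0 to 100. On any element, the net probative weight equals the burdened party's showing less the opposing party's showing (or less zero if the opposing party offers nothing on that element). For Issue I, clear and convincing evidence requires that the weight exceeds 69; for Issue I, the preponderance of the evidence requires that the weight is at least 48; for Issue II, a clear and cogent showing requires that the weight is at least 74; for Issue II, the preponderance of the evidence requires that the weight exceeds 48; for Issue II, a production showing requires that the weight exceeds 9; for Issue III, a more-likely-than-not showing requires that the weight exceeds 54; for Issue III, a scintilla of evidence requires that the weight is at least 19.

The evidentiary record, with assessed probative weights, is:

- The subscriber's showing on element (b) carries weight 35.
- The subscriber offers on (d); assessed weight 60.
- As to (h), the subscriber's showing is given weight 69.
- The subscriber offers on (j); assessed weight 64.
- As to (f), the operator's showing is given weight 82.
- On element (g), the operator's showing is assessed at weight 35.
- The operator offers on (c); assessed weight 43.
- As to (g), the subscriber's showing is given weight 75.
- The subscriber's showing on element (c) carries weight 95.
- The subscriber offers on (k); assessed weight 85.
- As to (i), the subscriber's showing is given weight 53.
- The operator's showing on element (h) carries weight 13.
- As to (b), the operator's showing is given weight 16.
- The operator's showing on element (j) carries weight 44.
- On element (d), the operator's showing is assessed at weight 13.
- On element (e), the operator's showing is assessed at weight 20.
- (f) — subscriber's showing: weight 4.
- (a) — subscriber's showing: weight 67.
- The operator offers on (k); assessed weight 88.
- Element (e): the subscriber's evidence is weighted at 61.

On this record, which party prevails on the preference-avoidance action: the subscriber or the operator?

operator

— Issue I —
At Stage I.1 the subscriber must meet clear and convincing evidence (weight exceeds 69): on (a) the weight is 67, ≤ 69, so (a) does not meet the standard.
  Stage I.1 not carried; the subscriber fails its burden.
The operator prevails on this issue.
— Issue II —
At Stage II.1 the subscriber must meet the preponderance of the evidence (weight exceeds 48): on (c) the weight is 95 less the opposing 43 gives net 52, > 48, so (c) meets the standard; on (d) the weight is 60 less the opposing 13 gives net 47, which does not exceed 48, so (d) does not meet the standard.
  Not every element is met, so the subscriber fails to carry Stage II.1.
The operator prevails on this issue.
— Issue III —
At Stage III.1 the subscriber must meet a more-likely-than-not showing (weight exceeds 54): on (h) the weight is 69 less the opposing 13 gives net 56, which does exceed 54, so (h) meets the standard; on (i) the weight is 53, ≤ 54, so (i) does not meet the standard.
  Not every element is met, so the subscriber fails to carry Stage III.1.
The analysis ends at Stage III.1; the operator prevails on this issue.
Per-issue: Issue I → operator; Issue II → operator; Issue III → operator. The subscriber must prevail on at least one issue; overall, the operator prevails.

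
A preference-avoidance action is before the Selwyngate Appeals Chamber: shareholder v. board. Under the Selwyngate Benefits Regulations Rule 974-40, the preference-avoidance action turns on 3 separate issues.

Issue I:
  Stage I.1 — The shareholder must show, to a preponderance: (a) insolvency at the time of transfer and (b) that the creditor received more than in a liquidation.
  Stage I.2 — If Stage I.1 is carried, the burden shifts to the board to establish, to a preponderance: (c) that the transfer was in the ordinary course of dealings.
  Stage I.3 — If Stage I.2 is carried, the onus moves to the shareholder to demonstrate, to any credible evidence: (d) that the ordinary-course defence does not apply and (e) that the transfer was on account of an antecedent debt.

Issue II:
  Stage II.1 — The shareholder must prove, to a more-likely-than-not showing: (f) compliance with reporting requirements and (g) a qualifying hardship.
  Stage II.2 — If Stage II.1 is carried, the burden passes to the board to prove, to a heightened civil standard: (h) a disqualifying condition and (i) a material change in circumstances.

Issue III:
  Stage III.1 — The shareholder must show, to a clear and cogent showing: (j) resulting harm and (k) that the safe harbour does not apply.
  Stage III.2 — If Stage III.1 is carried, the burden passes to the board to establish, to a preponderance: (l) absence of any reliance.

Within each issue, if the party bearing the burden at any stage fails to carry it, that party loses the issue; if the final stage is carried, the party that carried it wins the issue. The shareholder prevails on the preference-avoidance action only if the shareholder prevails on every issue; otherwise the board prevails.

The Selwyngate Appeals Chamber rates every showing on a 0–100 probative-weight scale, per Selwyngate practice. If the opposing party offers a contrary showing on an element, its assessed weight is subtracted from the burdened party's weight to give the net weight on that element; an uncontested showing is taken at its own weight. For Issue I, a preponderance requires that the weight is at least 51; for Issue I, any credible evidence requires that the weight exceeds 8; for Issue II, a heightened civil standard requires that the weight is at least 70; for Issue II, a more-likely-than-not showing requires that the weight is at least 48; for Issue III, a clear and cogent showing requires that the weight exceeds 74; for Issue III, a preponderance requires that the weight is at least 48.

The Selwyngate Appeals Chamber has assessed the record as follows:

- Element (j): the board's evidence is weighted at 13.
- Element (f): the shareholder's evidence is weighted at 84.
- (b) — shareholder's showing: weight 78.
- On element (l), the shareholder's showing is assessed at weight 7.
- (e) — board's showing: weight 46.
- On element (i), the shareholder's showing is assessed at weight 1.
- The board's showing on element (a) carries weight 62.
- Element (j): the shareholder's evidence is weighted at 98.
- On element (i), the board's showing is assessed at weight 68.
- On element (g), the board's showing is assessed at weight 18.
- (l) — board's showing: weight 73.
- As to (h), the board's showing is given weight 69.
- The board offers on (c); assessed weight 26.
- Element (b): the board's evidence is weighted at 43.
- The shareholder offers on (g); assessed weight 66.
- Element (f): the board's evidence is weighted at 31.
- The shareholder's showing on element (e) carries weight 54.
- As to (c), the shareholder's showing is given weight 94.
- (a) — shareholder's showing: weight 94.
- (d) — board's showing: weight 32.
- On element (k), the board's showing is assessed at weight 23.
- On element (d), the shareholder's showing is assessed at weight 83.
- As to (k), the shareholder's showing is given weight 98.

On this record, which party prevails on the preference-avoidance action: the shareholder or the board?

— Issue I —
Stage I.1 — burden on shareholder; standard: a preponderance (weight is at least 51).
    (a): 94 − 62 = 32 < 51 [not met]
    (b): 78 − 43 = 35 < 51 [not met]
  The shareholder does not carry Stage I.1.
So the board prevails on this issue.
— Issue II —
Stage II.1 (shareholder, a more-likely-than-not showing, weight is at least 48): (f) net 84−31=53 ≥ 48 — meets; (g) net 66−18=48 ≥ 48 — meets.
  The shareholder carries Stage II.1; the board now bears the burden.
Stage II.2 (board, a heightened civil standard, weight is at least 70): (h) 69 < 70 — fails; (i) net 68−1=67 < 70 — fails.
  Stage II.2 not carried; the board fails its burden.
The shareholder prevails on this issue.
— Issue III —
At Stage III.1 the shareholder must meet a clear and cogent showing (weight exceeds 74): on (j) the weight is 98 less the opposing 13 gives net 85, which does exceed 74, so (j) meets the standard; on (k) the weight is 98 less the opposing 23 gives net 75, > 74, so (k) meets the standard.
  Stage III.1 carried; the burden shifts to the board.
At Stage III.2 the board must meet a preponderance (weight is at least 48): on (l) the weight is 73 less the opposing 7 gives net 66, which does reach 48, so (l) meets the standard.
  Stage III.2 carried; the final stage is satisfied.
Every stage carried; the board prevails on this issue.
Per-issue: Issue I → board; Issue II → shareholder; Issue III → board. The shareholder must prevail on every issue; overall, the board prevails.

board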